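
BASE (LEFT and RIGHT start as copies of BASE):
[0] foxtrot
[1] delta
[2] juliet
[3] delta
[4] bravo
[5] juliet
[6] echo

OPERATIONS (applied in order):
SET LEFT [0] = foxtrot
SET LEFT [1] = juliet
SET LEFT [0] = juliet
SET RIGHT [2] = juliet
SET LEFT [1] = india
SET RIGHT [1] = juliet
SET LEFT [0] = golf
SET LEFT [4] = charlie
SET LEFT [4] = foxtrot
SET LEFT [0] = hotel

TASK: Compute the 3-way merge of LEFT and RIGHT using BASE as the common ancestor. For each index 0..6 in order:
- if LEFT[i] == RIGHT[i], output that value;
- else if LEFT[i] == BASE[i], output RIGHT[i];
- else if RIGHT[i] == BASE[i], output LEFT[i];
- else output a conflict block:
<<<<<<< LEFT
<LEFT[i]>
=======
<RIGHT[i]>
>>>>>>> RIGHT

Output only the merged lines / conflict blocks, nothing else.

Final LEFT:  [hotel, india, juliet, delta, foxtrot, juliet, echo]
Final RIGHT: [foxtrot, juliet, juliet, delta, bravo, juliet, echo]
i=0: L=hotel, R=foxtrot=BASE -> take LEFT -> hotel
i=1: BASE=delta L=india R=juliet all differ -> CONFLICT
i=2: L=juliet R=juliet -> agree -> juliet
i=3: L=delta R=delta -> agree -> delta
i=4: L=foxtrot, R=bravo=BASE -> take LEFT -> foxtrot
i=5: L=juliet R=juliet -> agree -> juliet
i=6: L=echo R=echo -> agree -> echo

Answer: hotel
<<<<<<< LEFT
india
=======
juliet
>>>>>>> RIGHT
juliet
delta
foxtrot
juliet
echo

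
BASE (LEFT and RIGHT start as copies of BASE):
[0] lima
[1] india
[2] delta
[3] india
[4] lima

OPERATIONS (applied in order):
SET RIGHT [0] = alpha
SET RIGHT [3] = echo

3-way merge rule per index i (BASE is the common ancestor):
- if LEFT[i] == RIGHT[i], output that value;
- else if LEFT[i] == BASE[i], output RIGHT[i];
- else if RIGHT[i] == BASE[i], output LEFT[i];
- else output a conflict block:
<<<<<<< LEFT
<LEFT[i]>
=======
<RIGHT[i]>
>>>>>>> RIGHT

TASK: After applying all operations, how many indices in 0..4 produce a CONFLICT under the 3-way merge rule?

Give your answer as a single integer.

Answer: 0

Derivation:
Final LEFT:  [lima, india, delta, india, lima]
Final RIGHT: [alpha, india, delta, echo, lima]
i=0: L=lima=BASE, R=alpha -> take RIGHT -> alpha
i=1: L=india R=india -> agree -> india
i=2: L=delta R=delta -> agree -> delta
i=3: L=india=BASE, R=echo -> take RIGHT -> echo
i=4: L=lima R=lima -> agree -> lima
Conflict count: 0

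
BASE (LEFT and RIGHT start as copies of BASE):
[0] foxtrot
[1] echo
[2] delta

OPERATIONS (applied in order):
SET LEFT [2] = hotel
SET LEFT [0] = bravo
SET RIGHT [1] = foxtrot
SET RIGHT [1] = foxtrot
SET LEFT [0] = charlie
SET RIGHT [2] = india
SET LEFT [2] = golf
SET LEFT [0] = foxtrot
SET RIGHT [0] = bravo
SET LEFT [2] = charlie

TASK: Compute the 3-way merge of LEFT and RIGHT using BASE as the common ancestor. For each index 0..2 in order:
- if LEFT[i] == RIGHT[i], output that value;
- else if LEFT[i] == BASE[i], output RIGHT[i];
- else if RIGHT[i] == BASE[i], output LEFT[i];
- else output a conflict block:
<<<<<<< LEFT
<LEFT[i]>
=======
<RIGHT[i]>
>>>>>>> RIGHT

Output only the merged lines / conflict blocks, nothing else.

Final LEFT:  [foxtrot, echo, charlie]
Final RIGHT: [bravo, foxtrot, india]
i=0: L=foxtrot=BASE, R=bravo -> take RIGHT -> bravo
i=1: L=echo=BASE, R=foxtrot -> take RIGHT -> foxtrot
i=2: BASE=delta L=charlie R=india all differ -> CONFLICT

Answer: bravo
foxtrot
<<<<<<< LEFT
charlie
=======
india
>>>>>>> RIGHT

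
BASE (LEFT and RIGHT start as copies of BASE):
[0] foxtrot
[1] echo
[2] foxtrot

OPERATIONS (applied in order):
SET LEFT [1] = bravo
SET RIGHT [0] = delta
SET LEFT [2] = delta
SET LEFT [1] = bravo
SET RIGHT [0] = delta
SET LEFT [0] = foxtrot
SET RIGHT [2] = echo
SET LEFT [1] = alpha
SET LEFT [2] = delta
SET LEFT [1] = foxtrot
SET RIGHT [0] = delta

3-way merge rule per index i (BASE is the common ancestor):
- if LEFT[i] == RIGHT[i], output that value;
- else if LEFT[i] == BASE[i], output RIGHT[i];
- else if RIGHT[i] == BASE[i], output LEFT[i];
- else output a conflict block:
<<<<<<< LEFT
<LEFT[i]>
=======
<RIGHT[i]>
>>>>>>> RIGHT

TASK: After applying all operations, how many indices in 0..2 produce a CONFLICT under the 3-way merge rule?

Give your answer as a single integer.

Answer: 1

Derivation:
Final LEFT:  [foxtrot, foxtrot, delta]
Final RIGHT: [delta, echo, echo]
i=0: L=foxtrot=BASE, R=delta -> take RIGHT -> delta
i=1: L=foxtrot, R=echo=BASE -> take LEFT -> foxtrot
i=2: BASE=foxtrot L=delta R=echo all differ -> CONFLICT
Conflict count: 1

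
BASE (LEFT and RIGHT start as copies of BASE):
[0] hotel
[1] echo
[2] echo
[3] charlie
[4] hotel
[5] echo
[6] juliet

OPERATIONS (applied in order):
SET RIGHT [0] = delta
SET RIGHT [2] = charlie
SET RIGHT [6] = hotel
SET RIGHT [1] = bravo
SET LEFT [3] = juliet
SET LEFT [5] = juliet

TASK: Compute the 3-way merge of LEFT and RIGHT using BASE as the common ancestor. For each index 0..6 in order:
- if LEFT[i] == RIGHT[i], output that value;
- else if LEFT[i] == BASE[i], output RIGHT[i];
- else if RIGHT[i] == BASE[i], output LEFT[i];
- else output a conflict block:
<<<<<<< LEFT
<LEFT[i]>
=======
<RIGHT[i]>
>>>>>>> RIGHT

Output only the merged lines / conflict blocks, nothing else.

Final LEFT:  [hotel, echo, echo, juliet, hotel, juliet, juliet]
Final RIGHT: [delta, bravo, charlie, charlie, hotel, echo, hotel]
i=0: L=hotel=BASE, R=delta -> take RIGHT -> delta
i=1: L=echo=BASE, R=bravo -> take RIGHT -> bravo
i=2: L=echo=BASE, R=charlie -> take RIGHT -> charlie
i=3: L=juliet, R=charlie=BASE -> take LEFT -> juliet
i=4: L=hotel R=hotel -> agree -> hotel
i=5: L=juliet, R=echo=BASE -> take LEFT -> juliet
i=6: L=juliet=BASE, R=hotel -> take RIGHT -> hotel

Answer: delta
bravo
charlie
juliet
hotel
juliet
hotel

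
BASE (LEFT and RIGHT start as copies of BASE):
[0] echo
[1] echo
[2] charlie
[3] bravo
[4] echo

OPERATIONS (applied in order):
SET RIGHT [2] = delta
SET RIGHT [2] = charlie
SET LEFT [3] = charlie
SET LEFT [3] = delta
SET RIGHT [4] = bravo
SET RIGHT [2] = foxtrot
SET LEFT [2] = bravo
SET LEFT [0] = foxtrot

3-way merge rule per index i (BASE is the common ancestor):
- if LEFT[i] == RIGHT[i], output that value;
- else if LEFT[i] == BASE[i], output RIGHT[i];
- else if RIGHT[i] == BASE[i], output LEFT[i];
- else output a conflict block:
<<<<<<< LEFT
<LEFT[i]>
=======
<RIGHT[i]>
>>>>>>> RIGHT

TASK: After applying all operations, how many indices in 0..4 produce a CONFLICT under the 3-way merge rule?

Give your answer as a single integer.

Answer: 1

Derivation:
Final LEFT:  [foxtrot, echo, bravo, delta, echo]
Final RIGHT: [echo, echo, foxtrot, bravo, bravo]
i=0: L=foxtrot, R=echo=BASE -> take LEFT -> foxtrot
i=1: L=echo R=echo -> agree -> echo
i=2: BASE=charlie L=bravo R=foxtrot all differ -> CONFLICT
i=3: L=delta, R=bravo=BASE -> take LEFT -> delta
i=4: L=echo=BASE, R=bravo -> take RIGHT -> bravo
Conflict count: 1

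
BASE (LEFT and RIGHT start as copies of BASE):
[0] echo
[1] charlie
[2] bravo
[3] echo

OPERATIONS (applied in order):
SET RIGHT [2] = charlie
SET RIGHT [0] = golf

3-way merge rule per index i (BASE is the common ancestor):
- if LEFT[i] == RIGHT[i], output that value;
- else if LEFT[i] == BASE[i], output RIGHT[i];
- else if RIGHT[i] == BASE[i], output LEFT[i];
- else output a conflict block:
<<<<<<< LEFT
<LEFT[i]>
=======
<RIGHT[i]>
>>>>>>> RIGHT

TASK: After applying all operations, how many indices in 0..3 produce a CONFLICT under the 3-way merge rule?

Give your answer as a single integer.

Final LEFT:  [echo, charlie, bravo, echo]
Final RIGHT: [golf, charlie, charlie, echo]
i=0: L=echo=BASE, R=golf -> take RIGHT -> golf
i=1: L=charlie R=charlie -> agree -> charlie
i=2: L=bravo=BASE, R=charlie -> take RIGHT -> charlie
i=3: L=echo R=echo -> agree -> echo
Conflict count: 0

Answer: 0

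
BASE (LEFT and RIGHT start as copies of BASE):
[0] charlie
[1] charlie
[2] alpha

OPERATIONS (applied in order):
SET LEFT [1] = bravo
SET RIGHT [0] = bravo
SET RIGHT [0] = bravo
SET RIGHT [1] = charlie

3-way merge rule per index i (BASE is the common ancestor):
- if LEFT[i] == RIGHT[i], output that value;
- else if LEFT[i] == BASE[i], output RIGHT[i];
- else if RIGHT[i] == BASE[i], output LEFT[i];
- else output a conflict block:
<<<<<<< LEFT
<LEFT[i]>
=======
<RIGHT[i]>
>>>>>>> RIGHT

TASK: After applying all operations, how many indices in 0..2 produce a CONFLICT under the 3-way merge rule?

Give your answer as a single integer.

Answer: 0

Derivation:
Final LEFT:  [charlie, bravo, alpha]
Final RIGHT: [bravo, charlie, alpha]
i=0: L=charlie=BASE, R=bravo -> take RIGHT -> bravo
i=1: L=bravo, R=charlie=BASE -> take LEFT -> bravo
i=2: L=alpha R=alpha -> agree -> alpha
Conflict count: 0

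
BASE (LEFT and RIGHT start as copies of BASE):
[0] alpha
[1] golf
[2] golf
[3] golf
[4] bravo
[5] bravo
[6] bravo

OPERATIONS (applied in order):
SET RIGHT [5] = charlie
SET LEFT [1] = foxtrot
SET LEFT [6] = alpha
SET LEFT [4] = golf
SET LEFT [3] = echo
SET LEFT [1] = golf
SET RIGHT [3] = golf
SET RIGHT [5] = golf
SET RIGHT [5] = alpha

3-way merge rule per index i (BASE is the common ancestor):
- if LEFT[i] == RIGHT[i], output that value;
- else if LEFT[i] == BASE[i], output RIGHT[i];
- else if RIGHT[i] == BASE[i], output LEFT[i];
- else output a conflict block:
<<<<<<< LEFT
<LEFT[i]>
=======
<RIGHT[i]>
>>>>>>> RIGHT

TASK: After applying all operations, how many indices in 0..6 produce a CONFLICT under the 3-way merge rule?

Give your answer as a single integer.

Final LEFT:  [alpha, golf, golf, echo, golf, bravo, alpha]
Final RIGHT: [alpha, golf, golf, golf, bravo, alpha, bravo]
i=0: L=alpha R=alpha -> agree -> alpha
i=1: L=golf R=golf -> agree -> golf
i=2: L=golf R=golf -> agree -> golf
i=3: L=echo, R=golf=BASE -> take LEFT -> echo
i=4: L=golf, R=bravo=BASE -> take LEFT -> golf
i=5: L=bravo=BASE, R=alpha -> take RIGHT -> alpha
i=6: L=alpha, R=bravo=BASE -> take LEFT -> alpha
Conflict count: 0

Answer: 0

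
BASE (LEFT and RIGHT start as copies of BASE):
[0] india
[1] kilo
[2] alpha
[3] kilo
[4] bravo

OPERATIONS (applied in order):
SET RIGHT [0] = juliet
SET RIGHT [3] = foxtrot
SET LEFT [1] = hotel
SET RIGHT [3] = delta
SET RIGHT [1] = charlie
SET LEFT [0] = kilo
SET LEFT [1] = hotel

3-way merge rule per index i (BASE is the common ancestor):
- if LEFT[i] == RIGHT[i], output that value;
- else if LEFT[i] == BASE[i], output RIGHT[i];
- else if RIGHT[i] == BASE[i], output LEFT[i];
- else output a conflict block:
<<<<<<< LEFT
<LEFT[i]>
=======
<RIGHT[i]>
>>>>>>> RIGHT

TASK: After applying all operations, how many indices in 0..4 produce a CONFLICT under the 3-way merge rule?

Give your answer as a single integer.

Final LEFT:  [kilo, hotel, alpha, kilo, bravo]
Final RIGHT: [juliet, charlie, alpha, delta, bravo]
i=0: BASE=india L=kilo R=juliet all differ -> CONFLICT
i=1: BASE=kilo L=hotel R=charlie all differ -> CONFLICT
i=2: L=alpha R=alpha -> agree -> alpha
i=3: L=kilo=BASE, R=delta -> take RIGHT -> delta
i=4: L=bravo R=bravo -> agree -> bravo
Conflict count: 2

Answer: 2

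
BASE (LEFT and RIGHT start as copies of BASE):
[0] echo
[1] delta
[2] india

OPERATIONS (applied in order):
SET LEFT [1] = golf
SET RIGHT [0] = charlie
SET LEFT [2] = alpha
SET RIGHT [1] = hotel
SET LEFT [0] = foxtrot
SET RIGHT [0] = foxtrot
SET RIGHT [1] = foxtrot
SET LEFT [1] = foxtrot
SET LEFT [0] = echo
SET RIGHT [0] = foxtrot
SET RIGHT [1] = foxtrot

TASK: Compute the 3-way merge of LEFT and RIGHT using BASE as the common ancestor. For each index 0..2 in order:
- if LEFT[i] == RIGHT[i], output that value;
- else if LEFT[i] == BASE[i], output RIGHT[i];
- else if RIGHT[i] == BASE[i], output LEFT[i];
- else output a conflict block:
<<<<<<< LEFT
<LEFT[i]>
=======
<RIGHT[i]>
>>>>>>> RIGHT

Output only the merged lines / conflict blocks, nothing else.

Answer: foxtrot
foxtrot
alpha

Derivation:
Final LEFT:  [echo, foxtrot, alpha]
Final RIGHT: [foxtrot, foxtrot, india]
i=0: L=echo=BASE, R=foxtrot -> take RIGHT -> foxtrot
i=1: L=foxtrot R=foxtrot -> agree -> foxtrot
i=2: L=alpha, R=india=BASE -> take LEFT -> alpha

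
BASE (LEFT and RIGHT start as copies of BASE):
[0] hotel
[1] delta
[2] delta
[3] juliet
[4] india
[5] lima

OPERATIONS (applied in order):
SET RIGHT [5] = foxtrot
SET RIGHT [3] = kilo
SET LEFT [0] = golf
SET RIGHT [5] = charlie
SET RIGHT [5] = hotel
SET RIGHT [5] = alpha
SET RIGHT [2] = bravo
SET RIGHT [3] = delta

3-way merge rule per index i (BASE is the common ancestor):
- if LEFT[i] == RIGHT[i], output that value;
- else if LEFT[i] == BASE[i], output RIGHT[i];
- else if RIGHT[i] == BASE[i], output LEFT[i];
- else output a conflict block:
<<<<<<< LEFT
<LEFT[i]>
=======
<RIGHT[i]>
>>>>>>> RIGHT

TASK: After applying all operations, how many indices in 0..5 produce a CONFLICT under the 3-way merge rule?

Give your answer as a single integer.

Answer: 0

Derivation:
Final LEFT:  [golf, delta, delta, juliet, india, lima]
Final RIGHT: [hotel, delta, bravo, delta, india, alpha]
i=0: L=golf, R=hotel=BASE -> take LEFT -> golf
i=1: L=delta R=delta -> agree -> delta
i=2: L=delta=BASE, R=bravo -> take RIGHT -> bravo
i=3: L=juliet=BASE, R=delta -> take RIGHT -> delta
i=4: L=india R=india -> agree -> india
i=5: L=lima=BASE, R=alpha -> take RIGHT -> alpha
Conflict count: 0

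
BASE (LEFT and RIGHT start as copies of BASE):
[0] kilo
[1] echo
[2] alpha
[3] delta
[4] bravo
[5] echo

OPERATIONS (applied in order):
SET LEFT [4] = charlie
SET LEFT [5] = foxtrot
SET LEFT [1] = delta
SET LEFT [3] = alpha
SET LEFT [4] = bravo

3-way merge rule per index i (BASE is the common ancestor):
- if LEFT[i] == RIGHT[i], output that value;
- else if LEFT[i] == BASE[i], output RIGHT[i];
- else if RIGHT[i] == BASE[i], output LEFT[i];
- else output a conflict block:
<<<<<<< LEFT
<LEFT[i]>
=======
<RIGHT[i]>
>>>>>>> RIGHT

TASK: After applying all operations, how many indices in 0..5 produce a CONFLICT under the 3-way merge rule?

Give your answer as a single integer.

Final LEFT:  [kilo, delta, alpha, alpha, bravo, foxtrot]
Final RIGHT: [kilo, echo, alpha, delta, bravo, echo]
i=0: L=kilo R=kilo -> agree -> kilo
i=1: L=delta, R=echo=BASE -> take LEFT -> delta
i=2: L=alpha R=alpha -> agree -> alpha
i=3: L=alpha, R=delta=BASE -> take LEFT -> alpha
i=4: L=bravo R=bravo -> agree -> bravo
i=5: L=foxtrot, R=echo=BASE -> take LEFT -> foxtrot
Conflict count: 0

Answer: 0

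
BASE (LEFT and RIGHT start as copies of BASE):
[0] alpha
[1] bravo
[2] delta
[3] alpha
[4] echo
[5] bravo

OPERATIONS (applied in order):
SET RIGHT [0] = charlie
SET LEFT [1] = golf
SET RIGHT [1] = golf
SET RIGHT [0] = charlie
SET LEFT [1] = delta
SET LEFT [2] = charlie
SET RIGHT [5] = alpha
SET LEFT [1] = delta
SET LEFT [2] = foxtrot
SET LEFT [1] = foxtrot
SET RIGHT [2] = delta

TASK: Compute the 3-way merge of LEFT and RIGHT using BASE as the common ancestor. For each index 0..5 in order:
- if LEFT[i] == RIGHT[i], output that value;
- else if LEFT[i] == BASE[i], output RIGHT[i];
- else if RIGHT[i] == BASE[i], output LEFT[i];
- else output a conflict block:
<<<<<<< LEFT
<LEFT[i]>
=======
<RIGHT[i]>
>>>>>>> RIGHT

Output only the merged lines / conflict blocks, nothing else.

Answer: charlie
<<<<<<< LEFT
foxtrot
=======
golf
>>>>>>> RIGHT
foxtrot
alpha
echo
alpha

Derivation:
Final LEFT:  [alpha, foxtrot, foxtrot, alpha, echo, bravo]
Final RIGHT: [charlie, golf, delta, alpha, echo, alpha]
i=0: L=alpha=BASE, R=charlie -> take RIGHT -> charlie
i=1: BASE=bravo L=foxtrot R=golf all differ -> CONFLICT
i=2: L=foxtrot, R=delta=BASE -> take LEFT -> foxtrot
i=3: L=alpha R=alpha -> agree -> alpha
i=4: L=echo R=echo -> agree -> echo
i=5: L=bravo=BASE, R=alpha -> take RIGHT -> alpha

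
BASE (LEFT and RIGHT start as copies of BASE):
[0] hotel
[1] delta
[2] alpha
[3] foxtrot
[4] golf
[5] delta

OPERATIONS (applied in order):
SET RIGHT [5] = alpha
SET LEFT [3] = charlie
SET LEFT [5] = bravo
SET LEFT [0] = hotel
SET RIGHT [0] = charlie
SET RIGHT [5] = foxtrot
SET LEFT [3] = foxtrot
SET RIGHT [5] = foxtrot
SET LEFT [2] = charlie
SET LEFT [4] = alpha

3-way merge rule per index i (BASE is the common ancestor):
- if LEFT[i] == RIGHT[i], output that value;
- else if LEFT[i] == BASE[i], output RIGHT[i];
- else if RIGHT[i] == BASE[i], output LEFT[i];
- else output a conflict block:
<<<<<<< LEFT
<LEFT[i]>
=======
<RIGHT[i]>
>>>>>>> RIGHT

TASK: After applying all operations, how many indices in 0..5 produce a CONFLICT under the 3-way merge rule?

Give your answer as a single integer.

Answer: 1

Derivation:
Final LEFT:  [hotel, delta, charlie, foxtrot, alpha, bravo]
Final RIGHT: [charlie, delta, alpha, foxtrot, golf, foxtrot]
i=0: L=hotel=BASE, R=charlie -> take RIGHT -> charlie
i=1: L=delta R=delta -> agree -> delta
i=2: L=charlie, R=alpha=BASE -> take LEFT -> charlie
i=3: L=foxtrot R=foxtrot -> agree -> foxtrot
i=4: L=alpha, R=golf=BASE -> take LEFT -> alpha
i=5: BASE=delta L=bravo R=foxtrot all differ -> CONFLICT
Conflict count: 1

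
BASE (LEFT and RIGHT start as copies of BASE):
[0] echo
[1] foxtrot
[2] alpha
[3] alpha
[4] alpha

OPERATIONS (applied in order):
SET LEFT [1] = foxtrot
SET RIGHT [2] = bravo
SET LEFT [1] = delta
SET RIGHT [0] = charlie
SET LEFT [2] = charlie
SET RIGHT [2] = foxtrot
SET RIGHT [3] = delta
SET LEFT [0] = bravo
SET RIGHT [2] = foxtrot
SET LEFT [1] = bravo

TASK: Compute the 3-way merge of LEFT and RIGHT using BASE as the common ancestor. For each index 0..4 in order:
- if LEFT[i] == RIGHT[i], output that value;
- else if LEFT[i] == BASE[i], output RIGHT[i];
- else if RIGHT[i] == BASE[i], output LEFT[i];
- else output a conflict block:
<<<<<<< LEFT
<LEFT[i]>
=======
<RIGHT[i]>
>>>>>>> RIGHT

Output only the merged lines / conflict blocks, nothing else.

Answer: <<<<<<< LEFT
bravo
=======
charlie
>>>>>>> RIGHT
bravo
<<<<<<< LEFT
charlie
=======
foxtrot
>>>>>>> RIGHT
delta
alpha

Derivation:
Final LEFT:  [bravo, bravo, charlie, alpha, alpha]
Final RIGHT: [charlie, foxtrot, foxtrot, delta, alpha]
i=0: BASE=echo L=bravo R=charlie all differ -> CONFLICT
i=1: L=bravo, R=foxtrot=BASE -> take LEFT -> bravo
i=2: BASE=alpha L=charlie R=foxtrot all differ -> CONFLICT
i=3: L=alpha=BASE, R=delta -> take RIGHT -> delta
i=4: L=alpha R=alpha -> agree -> alpha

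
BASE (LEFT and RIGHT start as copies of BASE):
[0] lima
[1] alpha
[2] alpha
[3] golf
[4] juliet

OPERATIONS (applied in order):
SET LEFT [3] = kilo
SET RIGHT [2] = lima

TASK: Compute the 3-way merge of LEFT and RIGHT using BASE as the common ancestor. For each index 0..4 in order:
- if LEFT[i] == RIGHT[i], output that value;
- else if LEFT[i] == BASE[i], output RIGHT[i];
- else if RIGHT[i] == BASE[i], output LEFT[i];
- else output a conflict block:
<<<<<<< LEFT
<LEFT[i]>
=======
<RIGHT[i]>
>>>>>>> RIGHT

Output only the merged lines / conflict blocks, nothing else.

Answer: lima
alpha
lima
kilo
juliet

Derivation:
Final LEFT:  [lima, alpha, alpha, kilo, juliet]
Final RIGHT: [lima, alpha, lima, golf, juliet]
i=0: L=lima R=lima -> agree -> lima
i=1: L=alpha R=alpha -> agree -> alpha
i=2: L=alpha=BASE, R=lima -> take RIGHT -> lima
i=3: L=kilo, R=golf=BASE -> take LEFT -> kilo
i=4: L=juliet R=juliet -> agree -> juliet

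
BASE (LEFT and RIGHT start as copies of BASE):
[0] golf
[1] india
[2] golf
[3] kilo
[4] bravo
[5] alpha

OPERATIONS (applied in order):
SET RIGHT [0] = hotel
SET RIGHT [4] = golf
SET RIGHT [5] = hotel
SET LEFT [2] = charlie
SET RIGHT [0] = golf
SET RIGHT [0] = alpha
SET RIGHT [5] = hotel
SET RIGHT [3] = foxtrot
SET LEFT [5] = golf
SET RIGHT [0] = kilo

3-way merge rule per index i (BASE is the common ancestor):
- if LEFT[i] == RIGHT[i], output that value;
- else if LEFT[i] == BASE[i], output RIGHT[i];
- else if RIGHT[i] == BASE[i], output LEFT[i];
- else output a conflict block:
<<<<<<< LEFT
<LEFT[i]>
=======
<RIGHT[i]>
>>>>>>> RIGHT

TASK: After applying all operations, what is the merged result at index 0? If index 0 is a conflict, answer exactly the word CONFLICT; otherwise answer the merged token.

Final LEFT:  [golf, india, charlie, kilo, bravo, golf]
Final RIGHT: [kilo, india, golf, foxtrot, golf, hotel]
i=0: L=golf=BASE, R=kilo -> take RIGHT -> kilo
i=1: L=india R=india -> agree -> india
i=2: L=charlie, R=golf=BASE -> take LEFT -> charlie
i=3: L=kilo=BASE, R=foxtrot -> take RIGHT -> foxtrot
i=4: L=bravo=BASE, R=golf -> take RIGHT -> golf
i=5: BASE=alpha L=golf R=hotel all differ -> CONFLICT
Index 0 -> kilo

Answer: kilo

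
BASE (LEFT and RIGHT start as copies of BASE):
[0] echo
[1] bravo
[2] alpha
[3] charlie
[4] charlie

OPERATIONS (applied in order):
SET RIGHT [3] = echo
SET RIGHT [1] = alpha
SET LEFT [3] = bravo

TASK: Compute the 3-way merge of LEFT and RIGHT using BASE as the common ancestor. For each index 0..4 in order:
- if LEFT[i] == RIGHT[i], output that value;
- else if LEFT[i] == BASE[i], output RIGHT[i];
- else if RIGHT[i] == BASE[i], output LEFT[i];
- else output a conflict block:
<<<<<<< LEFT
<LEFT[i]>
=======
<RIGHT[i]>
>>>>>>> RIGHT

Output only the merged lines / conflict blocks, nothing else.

Answer: echo
alpha
alpha
<<<<<<< LEFT
bravo
=======
echo
>>>>>>> RIGHT
charlie

Derivation:
Final LEFT:  [echo, bravo, alpha, bravo, charlie]
Final RIGHT: [echo, alpha, alpha, echo, charlie]
i=0: L=echo R=echo -> agree -> echo
i=1: L=bravo=BASE, R=alpha -> take RIGHT -> alpha
i=2: L=alpha R=alpha -> agree -> alpha
i=3: BASE=charlie L=bravo R=echo all differ -> CONFLICT
i=4: L=charlie R=charlie -> agree -> charlie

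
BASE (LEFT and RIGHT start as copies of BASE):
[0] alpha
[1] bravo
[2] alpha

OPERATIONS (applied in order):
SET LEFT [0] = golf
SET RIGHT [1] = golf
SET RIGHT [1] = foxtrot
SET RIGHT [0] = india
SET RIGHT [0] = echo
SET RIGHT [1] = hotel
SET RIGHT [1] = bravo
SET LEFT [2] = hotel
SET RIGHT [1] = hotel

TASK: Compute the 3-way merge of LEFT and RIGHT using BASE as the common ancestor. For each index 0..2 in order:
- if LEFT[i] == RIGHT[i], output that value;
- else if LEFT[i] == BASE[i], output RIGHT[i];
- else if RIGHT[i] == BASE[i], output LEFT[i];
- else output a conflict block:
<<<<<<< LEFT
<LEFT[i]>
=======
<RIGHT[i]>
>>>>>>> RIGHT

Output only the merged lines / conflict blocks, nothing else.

Answer: <<<<<<< LEFT
golf
=======
echo
>>>>>>> RIGHT
hotel
hotel

Derivation:
Final LEFT:  [golf, bravo, hotel]
Final RIGHT: [echo, hotel, alpha]
i=0: BASE=alpha L=golf R=echo all differ -> CONFLICT
i=1: L=bravo=BASE, R=hotel -> take RIGHT -> hotel
i=2: L=hotel, R=alpha=BASE -> take LEFT -> hotel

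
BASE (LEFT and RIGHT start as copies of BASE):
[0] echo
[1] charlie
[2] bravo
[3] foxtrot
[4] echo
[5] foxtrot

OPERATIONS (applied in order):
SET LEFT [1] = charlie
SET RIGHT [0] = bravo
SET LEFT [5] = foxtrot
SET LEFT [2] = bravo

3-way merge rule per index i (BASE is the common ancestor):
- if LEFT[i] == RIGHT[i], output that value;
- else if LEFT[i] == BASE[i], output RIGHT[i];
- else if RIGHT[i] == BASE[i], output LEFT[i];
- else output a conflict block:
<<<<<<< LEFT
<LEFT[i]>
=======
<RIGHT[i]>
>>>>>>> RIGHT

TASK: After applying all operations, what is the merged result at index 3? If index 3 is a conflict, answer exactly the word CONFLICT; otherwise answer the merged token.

Final LEFT:  [echo, charlie, bravo, foxtrot, echo, foxtrot]
Final RIGHT: [bravo, charlie, bravo, foxtrot, echo, foxtrot]
i=0: L=echo=BASE, R=bravo -> take RIGHT -> bravo
i=1: L=charlie R=charlie -> agree -> charlie
i=2: L=bravo R=bravo -> agree -> bravo
i=3: L=foxtrot R=foxtrot -> agree -> foxtrot
i=4: L=echo R=echo -> agree -> echo
i=5: L=foxtrot R=foxtrot -> agree -> foxtrot
Index 3 -> foxtrot

Answer: foxtrot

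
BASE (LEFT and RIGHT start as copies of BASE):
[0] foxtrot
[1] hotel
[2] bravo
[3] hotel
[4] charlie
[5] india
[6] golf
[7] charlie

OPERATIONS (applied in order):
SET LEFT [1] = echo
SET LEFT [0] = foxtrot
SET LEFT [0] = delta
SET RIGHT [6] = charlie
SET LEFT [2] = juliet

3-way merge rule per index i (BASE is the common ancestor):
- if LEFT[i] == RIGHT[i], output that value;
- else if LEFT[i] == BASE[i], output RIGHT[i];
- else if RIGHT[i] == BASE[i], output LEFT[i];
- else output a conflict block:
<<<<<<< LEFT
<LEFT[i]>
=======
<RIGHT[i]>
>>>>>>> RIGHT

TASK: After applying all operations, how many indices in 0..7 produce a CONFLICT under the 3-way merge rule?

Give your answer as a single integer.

Final LEFT:  [delta, echo, juliet, hotel, charlie, india, golf, charlie]
Final RIGHT: [foxtrot, hotel, bravo, hotel, charlie, india, charlie, charlie]
i=0: L=delta, R=foxtrot=BASE -> take LEFT -> delta
i=1: L=echo, R=hotel=BASE -> take LEFT -> echo
i=2: L=juliet, R=bravo=BASE -> take LEFT -> juliet
i=3: L=hotel R=hotel -> agree -> hotel
i=4: L=charlie R=charlie -> agree -> charlie
i=5: L=india R=india -> agree -> india
i=6: L=golf=BASE, R=charlie -> take RIGHT -> charlie
i=7: L=charlie R=charlie -> agree -> charlie
Conflict count: 0

Answer: 0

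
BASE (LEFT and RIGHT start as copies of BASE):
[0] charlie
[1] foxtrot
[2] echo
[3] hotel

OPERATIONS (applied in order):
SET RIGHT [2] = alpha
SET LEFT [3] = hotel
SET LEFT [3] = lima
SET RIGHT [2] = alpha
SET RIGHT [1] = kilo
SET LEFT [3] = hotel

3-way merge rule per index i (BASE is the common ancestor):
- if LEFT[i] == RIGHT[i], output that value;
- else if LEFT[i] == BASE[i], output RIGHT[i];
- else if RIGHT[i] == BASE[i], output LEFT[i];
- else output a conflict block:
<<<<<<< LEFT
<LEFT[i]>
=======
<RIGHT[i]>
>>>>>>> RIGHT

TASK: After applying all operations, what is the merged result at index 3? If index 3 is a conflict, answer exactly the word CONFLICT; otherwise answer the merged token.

Final LEFT:  [charlie, foxtrot, echo, hotel]
Final RIGHT: [charlie, kilo, alpha, hotel]
i=0: L=charlie R=charlie -> agree -> charlie
i=1: L=foxtrot=BASE, R=kilo -> take RIGHT -> kilo
i=2: L=echo=BASE, R=alpha -> take RIGHT -> alpha
i=3: L=hotel R=hotel -> agree -> hotel
Index 3 -> hotel

Answer: hotel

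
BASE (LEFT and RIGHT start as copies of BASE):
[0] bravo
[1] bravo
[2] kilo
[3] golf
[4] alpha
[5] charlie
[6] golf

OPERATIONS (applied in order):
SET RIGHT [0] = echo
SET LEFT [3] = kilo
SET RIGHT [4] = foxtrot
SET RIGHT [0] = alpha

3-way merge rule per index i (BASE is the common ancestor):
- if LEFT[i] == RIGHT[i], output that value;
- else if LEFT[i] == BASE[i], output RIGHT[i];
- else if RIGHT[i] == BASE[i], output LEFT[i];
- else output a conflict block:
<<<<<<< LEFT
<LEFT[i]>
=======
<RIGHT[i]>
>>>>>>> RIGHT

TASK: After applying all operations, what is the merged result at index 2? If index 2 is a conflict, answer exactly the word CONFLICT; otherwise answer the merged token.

Final LEFT:  [bravo, bravo, kilo, kilo, alpha, charlie, golf]
Final RIGHT: [alpha, bravo, kilo, golf, foxtrot, charlie, golf]
i=0: L=bravo=BASE, R=alpha -> take RIGHT -> alpha
i=1: L=bravo R=bravo -> agree -> bravo
i=2: L=kilo R=kilo -> agree -> kilo
i=3: L=kilo, R=golf=BASE -> take LEFT -> kilo
i=4: L=alpha=BASE, R=foxtrot -> take RIGHT -> foxtrot
i=5: L=charlie R=charlie -> agree -> charlie
i=6: L=golf R=golf -> agree -> golf
Index 2 -> kilo

Answer: kilo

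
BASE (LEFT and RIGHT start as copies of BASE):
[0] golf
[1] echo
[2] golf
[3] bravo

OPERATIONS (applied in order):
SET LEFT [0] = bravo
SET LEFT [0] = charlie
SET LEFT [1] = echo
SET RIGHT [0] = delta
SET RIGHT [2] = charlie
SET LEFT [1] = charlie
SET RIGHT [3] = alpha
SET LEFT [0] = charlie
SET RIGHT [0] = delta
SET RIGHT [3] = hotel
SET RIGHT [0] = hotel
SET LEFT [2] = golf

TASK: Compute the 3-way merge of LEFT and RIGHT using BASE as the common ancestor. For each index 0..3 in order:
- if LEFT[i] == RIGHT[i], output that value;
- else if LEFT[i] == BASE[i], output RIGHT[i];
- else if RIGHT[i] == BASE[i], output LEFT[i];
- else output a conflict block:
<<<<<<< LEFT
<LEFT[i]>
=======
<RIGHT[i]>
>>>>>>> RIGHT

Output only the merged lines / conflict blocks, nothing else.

Final LEFT:  [charlie, charlie, golf, bravo]
Final RIGHT: [hotel, echo, charlie, hotel]
i=0: BASE=golf L=charlie R=hotel all differ -> CONFLICT
i=1: L=charlie, R=echo=BASE -> take LEFT -> charlie
i=2: L=golf=BASE, R=charlie -> take RIGHT -> charlie
i=3: L=bravo=BASE, R=hotel -> take RIGHT -> hotel

Answer: <<<<<<< LEFT
charlie
=======
hotel
>>>>>>> RIGHT
charlie
charlie
hotel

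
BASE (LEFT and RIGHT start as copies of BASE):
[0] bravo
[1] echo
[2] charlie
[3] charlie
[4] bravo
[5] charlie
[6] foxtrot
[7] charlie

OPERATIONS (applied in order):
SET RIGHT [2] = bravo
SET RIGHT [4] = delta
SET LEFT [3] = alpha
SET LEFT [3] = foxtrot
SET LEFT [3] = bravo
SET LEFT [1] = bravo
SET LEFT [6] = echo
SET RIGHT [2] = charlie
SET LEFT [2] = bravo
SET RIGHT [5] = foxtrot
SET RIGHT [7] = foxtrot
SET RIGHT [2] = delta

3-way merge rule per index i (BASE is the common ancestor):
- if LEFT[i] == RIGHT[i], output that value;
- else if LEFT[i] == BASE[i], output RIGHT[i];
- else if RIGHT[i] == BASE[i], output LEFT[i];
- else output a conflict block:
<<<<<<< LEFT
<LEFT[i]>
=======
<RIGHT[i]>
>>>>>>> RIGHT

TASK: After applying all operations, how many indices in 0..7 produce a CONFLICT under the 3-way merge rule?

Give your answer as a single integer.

Final LEFT:  [bravo, bravo, bravo, bravo, bravo, charlie, echo, charlie]
Final RIGHT: [bravo, echo, delta, charlie, delta, foxtrot, foxtrot, foxtrot]
i=0: L=bravo R=bravo -> agree -> bravo
i=1: L=bravo, R=echo=BASE -> take LEFT -> bravo
i=2: BASE=charlie L=bravo R=delta all differ -> CONFLICT
i=3: L=bravo, R=charlie=BASE -> take LEFT -> bravo
i=4: L=bravo=BASE, R=delta -> take RIGHT -> delta
i=5: L=charlie=BASE, R=foxtrot -> take RIGHT -> foxtrot
i=6: L=echo, R=foxtrot=BASE -> take LEFT -> echo
i=7: L=charlie=BASE, R=foxtrot -> take RIGHT -> foxtrot
Conflict count: 1

Answer: 1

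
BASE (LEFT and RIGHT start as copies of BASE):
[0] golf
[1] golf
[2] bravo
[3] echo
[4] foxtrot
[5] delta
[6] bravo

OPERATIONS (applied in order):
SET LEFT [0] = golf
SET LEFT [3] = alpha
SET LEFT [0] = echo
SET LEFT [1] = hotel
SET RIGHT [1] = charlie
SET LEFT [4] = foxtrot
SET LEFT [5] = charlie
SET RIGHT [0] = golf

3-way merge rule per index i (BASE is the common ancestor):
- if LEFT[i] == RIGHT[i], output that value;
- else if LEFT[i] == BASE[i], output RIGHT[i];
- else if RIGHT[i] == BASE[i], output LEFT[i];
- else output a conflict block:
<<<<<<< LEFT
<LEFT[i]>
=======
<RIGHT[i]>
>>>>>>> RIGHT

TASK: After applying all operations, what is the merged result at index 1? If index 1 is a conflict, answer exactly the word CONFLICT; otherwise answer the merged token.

Answer: CONFLICT

Derivation:
Final LEFT:  [echo, hotel, bravo, alpha, foxtrot, charlie, bravo]
Final RIGHT: [golf, charlie, bravo, echo, foxtrot, delta, bravo]
i=0: L=echo, R=golf=BASE -> take LEFT -> echo
i=1: BASE=golf L=hotel R=charlie all differ -> CONFLICT
i=2: L=bravo R=bravo -> agree -> bravo
i=3: L=alpha, R=echo=BASE -> take LEFT -> alpha
i=4: L=foxtrot R=foxtrot -> agree -> foxtrot
i=5: L=charlie, R=delta=BASE -> take LEFT -> charlie
i=6: L=bravo R=bravo -> agree -> bravo
Index 1 -> CONFLICT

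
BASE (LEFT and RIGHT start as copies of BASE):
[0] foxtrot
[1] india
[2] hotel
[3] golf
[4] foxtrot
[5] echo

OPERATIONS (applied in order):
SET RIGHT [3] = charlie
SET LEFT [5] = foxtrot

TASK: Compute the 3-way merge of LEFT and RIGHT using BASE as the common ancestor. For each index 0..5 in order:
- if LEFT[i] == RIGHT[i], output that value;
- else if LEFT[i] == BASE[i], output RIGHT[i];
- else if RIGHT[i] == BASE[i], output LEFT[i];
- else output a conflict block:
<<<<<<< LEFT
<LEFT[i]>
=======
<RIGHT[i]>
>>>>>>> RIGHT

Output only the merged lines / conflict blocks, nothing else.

Final LEFT:  [foxtrot, india, hotel, golf, foxtrot, foxtrot]
Final RIGHT: [foxtrot, india, hotel, charlie, foxtrot, echo]
i=0: L=foxtrot R=foxtrot -> agree -> foxtrot
i=1: L=india R=india -> agree -> india
i=2: L=hotel R=hotel -> agree -> hotel
i=3: L=golf=BASE, R=charlie -> take RIGHT -> charlie
i=4: L=foxtrot R=foxtrot -> agree -> foxtrot
i=5: L=foxtrot, R=echo=BASE -> take LEFT -> foxtrot

Answer: foxtrot
india
hotel
charlie
foxtrot
foxtrot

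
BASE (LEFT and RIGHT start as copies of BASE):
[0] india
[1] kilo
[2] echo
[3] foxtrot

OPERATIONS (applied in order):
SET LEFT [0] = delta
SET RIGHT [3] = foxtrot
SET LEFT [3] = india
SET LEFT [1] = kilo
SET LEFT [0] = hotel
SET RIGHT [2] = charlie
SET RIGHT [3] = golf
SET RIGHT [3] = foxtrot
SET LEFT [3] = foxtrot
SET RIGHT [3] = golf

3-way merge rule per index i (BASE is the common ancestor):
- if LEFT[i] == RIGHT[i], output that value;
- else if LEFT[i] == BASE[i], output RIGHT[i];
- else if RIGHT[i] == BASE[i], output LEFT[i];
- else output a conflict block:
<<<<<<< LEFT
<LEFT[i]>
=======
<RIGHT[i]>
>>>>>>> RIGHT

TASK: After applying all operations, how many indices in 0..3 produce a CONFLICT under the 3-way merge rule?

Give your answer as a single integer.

Answer: 0

Derivation:
Final LEFT:  [hotel, kilo, echo, foxtrot]
Final RIGHT: [india, kilo, charlie, golf]
i=0: L=hotel, R=india=BASE -> take LEFT -> hotel
i=1: L=kilo R=kilo -> agree -> kilo
i=2: L=echo=BASE, R=charlie -> take RIGHT -> charlie
i=3: L=foxtrot=BASE, R=golf -> take RIGHT -> golf
Conflict count: 0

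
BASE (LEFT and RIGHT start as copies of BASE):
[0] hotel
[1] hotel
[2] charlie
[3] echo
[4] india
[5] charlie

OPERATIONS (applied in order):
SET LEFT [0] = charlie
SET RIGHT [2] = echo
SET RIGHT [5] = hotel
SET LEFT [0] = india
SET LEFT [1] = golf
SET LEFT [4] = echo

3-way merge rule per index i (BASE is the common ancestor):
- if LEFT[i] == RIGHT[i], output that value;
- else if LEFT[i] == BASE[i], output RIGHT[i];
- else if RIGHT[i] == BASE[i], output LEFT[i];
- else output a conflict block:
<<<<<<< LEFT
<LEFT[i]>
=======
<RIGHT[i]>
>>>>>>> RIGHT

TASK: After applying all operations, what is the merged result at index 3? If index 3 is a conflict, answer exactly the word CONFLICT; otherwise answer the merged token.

Final LEFT:  [india, golf, charlie, echo, echo, charlie]
Final RIGHT: [hotel, hotel, echo, echo, india, hotel]
i=0: L=india, R=hotel=BASE -> take LEFT -> india
i=1: L=golf, R=hotel=BASE -> take LEFT -> golf
i=2: L=charlie=BASE, R=echo -> take RIGHT -> echo
i=3: L=echo R=echo -> agree -> echo
i=4: L=echo, R=india=BASE -> take LEFT -> echo
i=5: L=charlie=BASE, R=hotel -> take RIGHT -> hotel
Index 3 -> echo

Answer: echo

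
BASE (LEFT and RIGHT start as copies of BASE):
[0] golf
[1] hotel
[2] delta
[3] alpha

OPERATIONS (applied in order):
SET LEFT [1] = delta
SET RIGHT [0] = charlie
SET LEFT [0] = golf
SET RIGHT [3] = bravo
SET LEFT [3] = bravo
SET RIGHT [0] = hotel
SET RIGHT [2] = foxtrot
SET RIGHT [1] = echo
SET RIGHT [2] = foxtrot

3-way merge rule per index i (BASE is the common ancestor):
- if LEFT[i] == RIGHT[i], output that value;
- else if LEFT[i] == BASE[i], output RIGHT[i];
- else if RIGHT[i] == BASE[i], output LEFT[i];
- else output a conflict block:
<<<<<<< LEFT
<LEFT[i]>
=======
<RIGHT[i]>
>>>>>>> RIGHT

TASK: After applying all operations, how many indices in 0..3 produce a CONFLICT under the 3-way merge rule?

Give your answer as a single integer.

Answer: 1

Derivation:
Final LEFT:  [golf, delta, delta, bravo]
Final RIGHT: [hotel, echo, foxtrot, bravo]
i=0: L=golf=BASE, R=hotel -> take RIGHT -> hotel
i=1: BASE=hotel L=delta R=echo all differ -> CONFLICT
i=2: L=delta=BASE, R=foxtrot -> take RIGHT -> foxtrot
i=3: L=bravo R=bravo -> agree -> bravo
Conflict count: 1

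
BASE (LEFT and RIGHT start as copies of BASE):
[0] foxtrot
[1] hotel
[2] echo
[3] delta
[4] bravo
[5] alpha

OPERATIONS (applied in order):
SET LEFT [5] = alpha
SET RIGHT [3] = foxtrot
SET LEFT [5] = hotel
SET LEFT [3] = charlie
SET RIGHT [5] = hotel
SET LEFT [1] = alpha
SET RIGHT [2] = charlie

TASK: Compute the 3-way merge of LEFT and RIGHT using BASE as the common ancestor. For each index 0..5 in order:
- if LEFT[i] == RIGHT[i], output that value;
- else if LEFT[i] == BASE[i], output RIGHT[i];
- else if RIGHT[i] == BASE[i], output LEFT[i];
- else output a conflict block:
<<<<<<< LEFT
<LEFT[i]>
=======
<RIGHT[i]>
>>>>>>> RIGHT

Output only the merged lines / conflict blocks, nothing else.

Final LEFT:  [foxtrot, alpha, echo, charlie, bravo, hotel]
Final RIGHT: [foxtrot, hotel, charlie, foxtrot, bravo, hotel]
i=0: L=foxtrot R=foxtrot -> agree -> foxtrot
i=1: L=alpha, R=hotel=BASE -> take LEFT -> alpha
i=2: L=echo=BASE, R=charlie -> take RIGHT -> charlie
i=3: BASE=delta L=charlie R=foxtrot all differ -> CONFLICT
i=4: L=bravo R=bravo -> agree -> bravo
i=5: L=hotel R=hotel -> agree -> hotel

Answer: foxtrot
alpha
charlie
<<<<<<< LEFT
charlie
=======
foxtrot
>>>>>>> RIGHT
bravo
hotel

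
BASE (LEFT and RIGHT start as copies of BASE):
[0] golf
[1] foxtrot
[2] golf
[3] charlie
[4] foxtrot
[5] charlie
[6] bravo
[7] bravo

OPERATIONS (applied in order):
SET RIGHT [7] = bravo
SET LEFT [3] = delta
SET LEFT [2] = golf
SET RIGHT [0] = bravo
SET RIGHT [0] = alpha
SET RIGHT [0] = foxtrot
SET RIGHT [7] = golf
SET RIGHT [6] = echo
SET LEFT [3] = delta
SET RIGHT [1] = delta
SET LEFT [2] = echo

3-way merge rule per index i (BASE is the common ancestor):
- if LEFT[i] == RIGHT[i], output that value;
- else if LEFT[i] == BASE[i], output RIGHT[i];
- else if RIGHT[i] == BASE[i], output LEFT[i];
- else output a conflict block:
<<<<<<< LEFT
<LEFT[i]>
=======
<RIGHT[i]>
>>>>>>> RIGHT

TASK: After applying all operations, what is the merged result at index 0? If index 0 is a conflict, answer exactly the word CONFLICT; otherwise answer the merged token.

Answer: foxtrot

Derivation:
Final LEFT:  [golf, foxtrot, echo, delta, foxtrot, charlie, bravo, bravo]
Final RIGHT: [foxtrot, delta, golf, charlie, foxtrot, charlie, echo, golf]
i=0: L=golf=BASE, R=foxtrot -> take RIGHT -> foxtrot
i=1: L=foxtrot=BASE, R=delta -> take RIGHT -> delta
i=2: L=echo, R=golf=BASE -> take LEFT -> echo
i=3: L=delta, R=charlie=BASE -> take LEFT -> delta
i=4: L=foxtrot R=foxtrot -> agree -> foxtrot
i=5: L=charlie R=charlie -> agree -> charlie
i=6: L=bravo=BASE, R=echo -> take RIGHT -> echo
i=7: L=bravo=BASE, R=golf -> take RIGHT -> golf
Index 0 -> foxtrot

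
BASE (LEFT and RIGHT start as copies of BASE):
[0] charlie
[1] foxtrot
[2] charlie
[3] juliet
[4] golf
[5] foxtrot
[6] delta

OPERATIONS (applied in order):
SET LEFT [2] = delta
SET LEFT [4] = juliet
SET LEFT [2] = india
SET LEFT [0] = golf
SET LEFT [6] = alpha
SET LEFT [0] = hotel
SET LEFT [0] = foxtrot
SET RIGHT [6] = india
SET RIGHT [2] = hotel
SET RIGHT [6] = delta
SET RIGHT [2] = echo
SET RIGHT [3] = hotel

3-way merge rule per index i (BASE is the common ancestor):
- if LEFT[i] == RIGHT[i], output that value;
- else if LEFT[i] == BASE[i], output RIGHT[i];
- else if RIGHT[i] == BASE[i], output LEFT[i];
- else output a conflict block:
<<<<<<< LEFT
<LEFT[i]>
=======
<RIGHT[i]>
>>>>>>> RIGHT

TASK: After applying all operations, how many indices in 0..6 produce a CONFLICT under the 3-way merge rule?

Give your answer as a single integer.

Final LEFT:  [foxtrot, foxtrot, india, juliet, juliet, foxtrot, alpha]
Final RIGHT: [charlie, foxtrot, echo, hotel, golf, foxtrot, delta]
i=0: L=foxtrot, R=charlie=BASE -> take LEFT -> foxtrot
i=1: L=foxtrot R=foxtrot -> agree -> foxtrot
i=2: BASE=charlie L=india R=echo all differ -> CONFLICT
i=3: L=juliet=BASE, R=hotel -> take RIGHT -> hotel
i=4: L=juliet, R=golf=BASE -> take LEFT -> juliet
i=5: L=foxtrot R=foxtrot -> agree -> foxtrot
i=6: L=alpha, R=delta=BASE -> take LEFT -> alpha
Conflict count: 1

Answer: 1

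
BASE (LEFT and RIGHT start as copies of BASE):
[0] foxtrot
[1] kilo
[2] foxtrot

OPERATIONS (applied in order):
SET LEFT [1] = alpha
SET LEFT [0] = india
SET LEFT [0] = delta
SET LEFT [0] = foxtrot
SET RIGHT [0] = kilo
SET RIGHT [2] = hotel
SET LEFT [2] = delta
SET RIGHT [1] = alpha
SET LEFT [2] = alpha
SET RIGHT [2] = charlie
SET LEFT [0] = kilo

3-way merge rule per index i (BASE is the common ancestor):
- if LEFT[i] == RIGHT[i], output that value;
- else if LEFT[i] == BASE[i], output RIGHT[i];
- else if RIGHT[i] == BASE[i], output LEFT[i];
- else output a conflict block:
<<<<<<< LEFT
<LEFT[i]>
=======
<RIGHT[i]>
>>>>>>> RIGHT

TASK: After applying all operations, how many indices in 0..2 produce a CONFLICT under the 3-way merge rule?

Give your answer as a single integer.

Final LEFT:  [kilo, alpha, alpha]
Final RIGHT: [kilo, alpha, charlie]
i=0: L=kilo R=kilo -> agree -> kilo
i=1: L=alpha R=alpha -> agree -> alpha
i=2: BASE=foxtrot L=alpha R=charlie all differ -> CONFLICT
Conflict count: 1

Answer: 1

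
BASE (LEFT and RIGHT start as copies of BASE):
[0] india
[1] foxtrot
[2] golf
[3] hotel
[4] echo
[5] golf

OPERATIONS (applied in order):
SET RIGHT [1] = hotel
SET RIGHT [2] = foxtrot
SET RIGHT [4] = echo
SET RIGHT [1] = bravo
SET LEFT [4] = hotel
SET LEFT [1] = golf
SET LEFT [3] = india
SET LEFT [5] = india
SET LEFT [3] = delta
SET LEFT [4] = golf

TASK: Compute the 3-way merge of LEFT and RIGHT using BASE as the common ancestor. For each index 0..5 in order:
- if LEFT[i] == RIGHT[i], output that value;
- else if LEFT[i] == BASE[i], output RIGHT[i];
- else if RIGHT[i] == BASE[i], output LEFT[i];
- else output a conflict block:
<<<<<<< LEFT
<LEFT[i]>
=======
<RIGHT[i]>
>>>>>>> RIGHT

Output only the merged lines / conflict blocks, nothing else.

Answer: india
<<<<<<< LEFT
golf
=======
bravo
>>>>>>> RIGHT
foxtrot
delta
golf
india

Derivation:
Final LEFT:  [india, golf, golf, delta, golf, india]
Final RIGHT: [india, bravo, foxtrot, hotel, echo, golf]
i=0: L=india R=india -> agree -> india
i=1: BASE=foxtrot L=golf R=bravo all differ -> CONFLICT
i=2: L=golf=BASE, R=foxtrot -> take RIGHT -> foxtrot
i=3: L=delta, R=hotel=BASE -> take LEFT -> delta
i=4: L=golf, R=echo=BASE -> take LEFT -> golf
i=5: L=india, R=golf=BASE -> take LEFT -> india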